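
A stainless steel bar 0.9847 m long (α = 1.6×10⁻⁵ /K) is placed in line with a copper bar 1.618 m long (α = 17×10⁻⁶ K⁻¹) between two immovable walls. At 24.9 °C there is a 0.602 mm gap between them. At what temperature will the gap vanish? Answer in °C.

Gap closes when ΔL₁ + ΔL₂ = 0.602 mm = 6.02×10⁻⁴ m
(α₁L₁ + α₂L₂)ΔT = g
α₁L₁ + α₂L₂ = 1.6×10⁻⁵×0.9847 + 17×10⁻⁶×1.618 = 4.32612×10⁻⁵ m/K
ΔT = 6.02×10⁻⁴ / 4.32612×10⁻⁵ = 13.915 K
T = 24.9 + 13.915 = 38.815 °C

T = 38.8 °C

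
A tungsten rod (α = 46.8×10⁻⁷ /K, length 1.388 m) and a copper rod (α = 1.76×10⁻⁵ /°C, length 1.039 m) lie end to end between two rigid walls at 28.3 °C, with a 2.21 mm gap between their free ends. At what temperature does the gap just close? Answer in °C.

T = 117 °C

Gap closes when ΔL₁ + ΔL₂ = 2.21 mm = 2.21×10⁻³ m
(α₁L₁ + α₂L₂)ΔT = g
α₁L₁ + α₂L₂ = 46.8×10⁻⁷×1.388 + 1.76×10⁻⁵×1.039 = 2.478224×10⁻⁵ m/K
ΔT = 2.21×10⁻³ / 2.478224×10⁻⁵ = 89.18 K
T = 28.3 + 89.18 = 117.48 °C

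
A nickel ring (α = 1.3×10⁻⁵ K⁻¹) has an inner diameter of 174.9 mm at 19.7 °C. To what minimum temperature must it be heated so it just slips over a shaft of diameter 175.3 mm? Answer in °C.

T = 196 °C

Required Δd = 175.3 − 174.9 = 0.4 mm
Δd = αd₀ΔT ⇒ ΔT = Δd/(αd₀) = 0.4 / (1.3×10⁻⁵ × 174.9) = 175.92 K
T_min = 19.7 + 175.92 = 195.62 °C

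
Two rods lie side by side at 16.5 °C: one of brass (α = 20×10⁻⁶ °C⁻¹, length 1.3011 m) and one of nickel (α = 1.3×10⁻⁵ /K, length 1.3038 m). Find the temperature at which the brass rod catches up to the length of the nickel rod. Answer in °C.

T = 314.1 °C

L₁(1 + α₁ΔT) = L₂(1 + α₂ΔT) ⇒ ΔT = (L₂ − L₁)/(α₁L₁ − α₂L₂)
L₂ − L₁ = 1.3038 − 1.3011 = 2.70×10⁻³ m
α₁L₁ − α₂L₂ = 20×10⁻⁶×1.3011 − 1.3×10⁻⁵×1.3038 = 9.0726×10⁻⁶ m/K
ΔT = 2.70×10⁻³ / 9.0726×10⁻⁶ = 297.599 K
T = 16.5 + 297.599 = 314.099 °C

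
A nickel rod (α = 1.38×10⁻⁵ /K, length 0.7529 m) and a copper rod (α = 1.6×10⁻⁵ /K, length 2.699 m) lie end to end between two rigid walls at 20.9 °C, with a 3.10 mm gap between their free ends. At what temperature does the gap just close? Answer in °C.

T = 78.8 °C

Gap closes when ΔL₁ + ΔL₂ = 3.10 mm = 3.10×10⁻³ m
(α₁L₁ + α₂L₂)ΔT = g
α₁L₁ + α₂L₂ = 1.38×10⁻⁵×0.7529 + 1.6×10⁻⁵×2.699 = 5.357402×10⁻⁵ m/K
ΔT = 3.10×10⁻³ / 5.357402×10⁻⁵ = 57.864 K
T = 20.9 + 57.864 = 78.764 °C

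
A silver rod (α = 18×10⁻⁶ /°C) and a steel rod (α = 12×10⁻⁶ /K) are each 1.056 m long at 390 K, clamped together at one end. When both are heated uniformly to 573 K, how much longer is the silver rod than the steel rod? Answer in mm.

ΔT = 183 K
silver: ΔL = 18×10⁻⁶ × 1.056 m × 183 = 3.4785×10⁻³ m = 3.4785 mm
steel: ΔL = 12×10⁻⁶ × 1.056 m × 183 = 2.3190×10⁻³ m = 2.3190 mm
difference = 3.4785 − 2.3190 = 1.1595 mm

1.16 mm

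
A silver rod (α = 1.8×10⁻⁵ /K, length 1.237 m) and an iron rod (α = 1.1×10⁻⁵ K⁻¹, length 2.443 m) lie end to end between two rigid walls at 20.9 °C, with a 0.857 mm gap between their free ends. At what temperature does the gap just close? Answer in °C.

T = 38.3 °C

α₁L₁ = 2.2266×10⁻⁵ m/K, α₂L₂ = 2.6873×10⁻⁵ m/K → total 4.9139×10⁻⁵ m/K
ΔT = g/(α₁L₁+α₂L₂) = 8.57×10⁻⁴ / 4.9139×10⁻⁵ = 17.440 K
T = 20.9 + 17.440 = 38.340 °C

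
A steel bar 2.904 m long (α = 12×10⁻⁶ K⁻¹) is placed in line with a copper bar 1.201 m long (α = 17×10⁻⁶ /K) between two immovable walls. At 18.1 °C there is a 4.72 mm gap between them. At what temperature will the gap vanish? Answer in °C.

α₁L₁ = 3.4848×10⁻⁵ m/K, α₂L₂ = 2.0417×10⁻⁵ m/K → total 5.5265×10⁻⁵ m/K
ΔT = g/(α₁L₁+α₂L₂) = 4.72×10⁻³ / 5.5265×10⁻⁵ = 85.41 K
T = 18.1 + 85.41 = 103.51 °C

T = 104 °C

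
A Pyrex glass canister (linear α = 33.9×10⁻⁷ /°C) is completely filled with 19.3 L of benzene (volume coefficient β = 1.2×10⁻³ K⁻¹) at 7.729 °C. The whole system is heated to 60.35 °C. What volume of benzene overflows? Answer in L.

The canister also expands: β_container ≈ 3α = 1.017×10⁻⁵ /K
Net overflow = V₀(β_liq − 3α_cont)ΔT
β − 3α = 1.20×10⁻³ − 1.017×10⁻⁵ = 1.18983×10⁻³ /K; ΔT = 52.621 K
ΔV = 19.3 × 1.18983×10⁻³ × 52.621 = 1.21 L

1.21 L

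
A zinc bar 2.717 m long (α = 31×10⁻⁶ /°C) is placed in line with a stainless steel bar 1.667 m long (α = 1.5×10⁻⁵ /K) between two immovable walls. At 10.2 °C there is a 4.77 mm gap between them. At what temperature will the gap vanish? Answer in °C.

T = 53.9 °C

Gap closes when ΔL₁ + ΔL₂ = 4.77 mm = 4.77×10⁻³ m
(α₁L₁ + α₂L₂)ΔT = g
α₁L₁ + α₂L₂ = 31×10⁻⁶×2.717 + 1.5×10⁻⁵×1.667 = 1.09232×10⁻⁴ m/K
ΔT = 4.77×10⁻³ / 1.09232×10⁻⁴ = 43.669 K
T = 10.2 + 43.669 = 53.869 °C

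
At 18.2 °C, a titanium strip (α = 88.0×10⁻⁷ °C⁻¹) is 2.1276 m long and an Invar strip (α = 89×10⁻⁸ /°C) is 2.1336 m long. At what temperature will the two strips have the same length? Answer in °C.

Equal length when α₁L₁ΔT − α₂L₂ΔT = L₂ − L₁ = 6.00×10⁻³ m
α₁L₁ = 1.872288×10⁻⁵, α₂L₂ = 1.898904×10⁻⁶ → Δ(αL) = 1.6823976×10⁻⁵ m/K
ΔT = 6.00×10⁻³ / 1.6823976×10⁻⁵ = 356.634 K, so T = 18.2 + 356.634 = 374.834 °C

T = 374.8 °C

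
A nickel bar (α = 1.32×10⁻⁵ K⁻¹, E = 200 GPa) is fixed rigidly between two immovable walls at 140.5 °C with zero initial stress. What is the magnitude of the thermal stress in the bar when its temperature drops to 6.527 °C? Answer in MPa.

σ = 354 MPa

Fully constrained: the free strain ε = αΔT is blocked, so σ = Eε = EαΔT.
|ΔT| = 133.973 K
σ = 200×10⁹ × 1.32×10⁻⁵ × 133.973 = 3.54×10⁸ Pa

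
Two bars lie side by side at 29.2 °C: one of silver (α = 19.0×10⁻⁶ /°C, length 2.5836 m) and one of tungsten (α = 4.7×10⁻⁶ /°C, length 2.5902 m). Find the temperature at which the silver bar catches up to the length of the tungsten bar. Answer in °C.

T = 208.0 °C

L₁(1 + α₁ΔT) = L₂(1 + α₂ΔT) ⇒ ΔT = (L₂ − L₁)/(α₁L₁ − α₂L₂)
L₂ − L₁ = 2.5902 − 2.5836 = 6.60×10⁻³ m
α₁L₁ − α₂L₂ = 19.0×10⁻⁶×2.5836 − 4.7×10⁻⁶×2.5902 = 3.691446×10⁻⁵ m/K
ΔT = 6.60×10⁻³ / 3.691446×10⁻⁵ = 178.792 K
T = 29.2 + 178.792 = 207.992 °C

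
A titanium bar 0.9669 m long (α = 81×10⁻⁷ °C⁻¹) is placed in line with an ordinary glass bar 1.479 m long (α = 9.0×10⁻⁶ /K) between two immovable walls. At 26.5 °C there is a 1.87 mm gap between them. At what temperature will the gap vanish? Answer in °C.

Gap closes when ΔL₁ + ΔL₂ = 1.87 mm = 1.87×10⁻³ m
(α₁L₁ + α₂L₂)ΔT = g
α₁L₁ + α₂L₂ = 81×10⁻⁷×0.9669 + 9.0×10⁻⁶×1.479 = 2.114289×10⁻⁵ m/K
ΔT = 1.87×10⁻³ / 2.114289×10⁻⁵ = 88.45 K
T = 26.5 + 88.45 = 114.95 °C

T = 115 °C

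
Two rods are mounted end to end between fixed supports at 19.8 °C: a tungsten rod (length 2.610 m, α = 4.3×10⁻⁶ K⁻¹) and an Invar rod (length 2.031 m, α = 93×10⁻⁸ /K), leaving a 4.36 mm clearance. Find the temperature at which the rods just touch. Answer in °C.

T = 352 °C

Gap closes when ΔL₁ + ΔL₂ = 4.36 mm = 4.36×10⁻³ m
(α₁L₁ + α₂L₂)ΔT = g
α₁L₁ + α₂L₂ = 4.3×10⁻⁶×2.610 + 93×10⁻⁸×2.031 = 1.311183×10⁻⁵ m/K
ΔT = 4.36×10⁻³ / 1.311183×10⁻⁵ = 332.52 K
T = 19.8 + 332.52 = 352.32 °C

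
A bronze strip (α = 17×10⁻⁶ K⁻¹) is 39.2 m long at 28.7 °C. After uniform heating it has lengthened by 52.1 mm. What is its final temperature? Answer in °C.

ΔL = αL₀ΔT ⇒ ΔT = ΔL / (αL₀)
ΔT = 52.1×10⁻³ m / (17×10⁻⁶ × 39.2 m) = 78.18 K
T = 28.7 + 78.18 = 106.88 °C

T = 107 °C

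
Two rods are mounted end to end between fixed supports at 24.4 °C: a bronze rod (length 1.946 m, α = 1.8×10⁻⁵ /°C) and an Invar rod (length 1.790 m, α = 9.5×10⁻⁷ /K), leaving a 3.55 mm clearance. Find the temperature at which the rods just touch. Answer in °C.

T = 121 °C

Gap closes when ΔL₁ + ΔL₂ = 3.55 mm = 3.55×10⁻³ m
(α₁L₁ + α₂L₂)ΔT = g
α₁L₁ + α₂L₂ = 1.8×10⁻⁵×1.946 + 9.5×10⁻⁷×1.790 = 3.67285×10⁻⁵ m/K
ΔT = 3.55×10⁻³ / 3.67285×10⁻⁵ = 96.66 K
T = 24.4 + 96.66 = 121.06 °C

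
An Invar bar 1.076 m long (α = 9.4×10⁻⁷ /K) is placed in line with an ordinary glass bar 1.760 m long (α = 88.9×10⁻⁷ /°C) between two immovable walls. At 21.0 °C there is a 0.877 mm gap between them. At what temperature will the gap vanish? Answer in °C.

α₁L₁ = 1.01144×10⁻⁶ m/K, α₂L₂ = 1.56464×10⁻⁵ m/K → total 1.665784×10⁻⁵ m/K
ΔT = g/(α₁L₁+α₂L₂) = 8.77×10⁻⁴ / 1.665784×10⁻⁵ = 52.648 K
T = 21.0 + 52.648 = 73.648 °C

T = 73.6 °C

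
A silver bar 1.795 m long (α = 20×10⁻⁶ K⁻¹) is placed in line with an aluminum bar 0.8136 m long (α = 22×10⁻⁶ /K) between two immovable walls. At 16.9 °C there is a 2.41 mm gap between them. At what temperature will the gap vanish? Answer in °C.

T = 61.7 °C

α₁L₁ = 3.590×10⁻⁵ m/K, α₂L₂ = 1.78992×10⁻⁵ m/K → total 5.37992×10⁻⁵ m/K
ΔT = g/(α₁L₁+α₂L₂) = 2.41×10⁻³ / 5.37992×10⁻⁵ = 44.796 K
T = 16.9 + 44.796 = 61.696 °C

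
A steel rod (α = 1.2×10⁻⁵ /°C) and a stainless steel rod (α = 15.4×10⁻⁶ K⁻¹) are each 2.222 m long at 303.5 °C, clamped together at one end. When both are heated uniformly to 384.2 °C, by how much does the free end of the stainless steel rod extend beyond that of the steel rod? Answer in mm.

0.610 mm

ΔT = 80.7 K
steel: ΔL = 1.2×10⁻⁵ × 2.222 m × 80.7 = 2.1518×10⁻³ m = 2.1518 mm
stainless steel: ΔL = 15.4×10⁻⁶ × 2.222 m × 80.7 = 2.7615×10⁻³ m = 2.7615 mm
difference = 2.7615 − 2.1518 = 0.6097 mm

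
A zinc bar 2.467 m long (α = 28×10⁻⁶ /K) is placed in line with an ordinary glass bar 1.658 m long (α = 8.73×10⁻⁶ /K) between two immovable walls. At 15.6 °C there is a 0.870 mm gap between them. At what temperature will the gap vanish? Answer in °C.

T = 26.0 °C

Gap closes when ΔL₁ + ΔL₂ = 0.870 mm = 8.70×10⁻⁴ m
(α₁L₁ + α₂L₂)ΔT = g
α₁L₁ + α₂L₂ = 28×10⁻⁶×2.467 + 8.73×10⁻⁶×1.658 = 8.355034×10⁻⁵ m/K
ΔT = 8.70×10⁻⁴ / 8.355034×10⁻⁵ = 10.413 K
T = 15.6 + 10.413 = 26.013 °C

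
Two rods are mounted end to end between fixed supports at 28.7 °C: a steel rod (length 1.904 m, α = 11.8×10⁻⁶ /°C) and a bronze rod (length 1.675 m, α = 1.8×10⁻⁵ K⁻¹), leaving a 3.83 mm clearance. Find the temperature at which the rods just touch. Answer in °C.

T = 101 °C

Gap closes when ΔL₁ + ΔL₂ = 3.83 mm = 3.83×10⁻³ m
(α₁L₁ + α₂L₂)ΔT = g
α₁L₁ + α₂L₂ = 11.8×10⁻⁶×1.904 + 1.8×10⁻⁵×1.675 = 5.26172×10⁻⁵ m/K
ΔT = 3.83×10⁻³ / 5.26172×10⁻⁵ = 72.79 K
T = 28.7 + 72.79 = 101.49 °C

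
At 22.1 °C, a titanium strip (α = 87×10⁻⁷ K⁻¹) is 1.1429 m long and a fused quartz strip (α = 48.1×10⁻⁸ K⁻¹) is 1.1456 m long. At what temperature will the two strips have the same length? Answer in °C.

T = 309.6 °C

Equal length when α₁L₁ΔT − α₂L₂ΔT = L₂ − L₁ = 2.70×10⁻³ m
α₁L₁ = 9.94323×10⁻⁶, α₂L₂ = 5.510336×10⁻⁷ → Δ(αL) = 9.3921964×10⁻⁶ m/K
ΔT = 2.70×10⁻³ / 9.3921964×10⁻⁶ = 287.473 K, so T = 22.1 + 287.473 = 309.573 °C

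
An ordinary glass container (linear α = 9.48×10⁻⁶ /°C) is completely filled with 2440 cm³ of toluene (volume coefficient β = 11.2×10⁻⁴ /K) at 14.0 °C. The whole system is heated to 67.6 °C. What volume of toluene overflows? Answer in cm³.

The container also expands: β_container ≈ 3α = 2.844×10⁻⁵ /K
Net overflow = V₀(β_liq − 3α_cont)ΔT
β − 3α = 1.12×10⁻³ − 2.844×10⁻⁵ = 1.09156×10⁻³ /K; ΔT = 53.6 K
ΔV = 2440 × 1.09156×10⁻³ × 53.6 = 143 cm³

143 cm³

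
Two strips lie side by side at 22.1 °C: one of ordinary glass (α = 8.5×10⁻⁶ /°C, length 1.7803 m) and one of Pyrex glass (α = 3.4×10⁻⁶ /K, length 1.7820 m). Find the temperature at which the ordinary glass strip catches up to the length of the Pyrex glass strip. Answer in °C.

L₁(1 + α₁ΔT) = L₂(1 + α₂ΔT) ⇒ ΔT = (L₂ − L₁)/(α₁L₁ − α₂L₂)
L₂ − L₁ = 1.7820 − 1.7803 = 1.70×10⁻³ m
α₁L₁ − α₂L₂ = 8.5×10⁻⁶×1.7803 − 3.4×10⁻⁶×1.7820 = 9.07375×10⁻⁶ m/K
ΔT = 1.70×10⁻³ / 9.07375×10⁻⁶ = 187.354 K
T = 22.1 + 187.354 = 209.454 °C

T = 209.5 °C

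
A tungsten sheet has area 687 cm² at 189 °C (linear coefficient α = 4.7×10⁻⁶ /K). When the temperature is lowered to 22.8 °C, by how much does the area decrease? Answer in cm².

ΔA = 1.07 cm²

Area coefficient ≈ 2α; |ΔT| = 166.2 K
ΔA = 2αA₀ΔT = 2(4.7×10⁻⁶)(687)(166.2) = 1.07 cm²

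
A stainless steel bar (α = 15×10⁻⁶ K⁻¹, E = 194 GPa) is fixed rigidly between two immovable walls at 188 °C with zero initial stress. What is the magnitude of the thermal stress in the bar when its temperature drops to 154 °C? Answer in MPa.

σ = 98.9 MPa

Fully constrained: the free strain ε = αΔT is blocked, so σ = Eε = EαΔT.
|ΔT| = 34 K
σ = 194×10⁹ × 15×10⁻⁶ × 34 = 9.89×10⁷ Pa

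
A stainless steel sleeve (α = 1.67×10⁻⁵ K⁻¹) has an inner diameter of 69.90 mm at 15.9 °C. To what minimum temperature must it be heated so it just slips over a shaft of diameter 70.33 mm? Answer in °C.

Required Δd = 70.33 − 69.90 = 0.43 mm
Δd = αd₀ΔT ⇒ ΔT = Δd/(αd₀) = 0.43 / (1.67×10⁻⁵ × 69.90) = 368.36 K
T_min = 15.9 + 368.36 = 384.26 °C

T = 384 °C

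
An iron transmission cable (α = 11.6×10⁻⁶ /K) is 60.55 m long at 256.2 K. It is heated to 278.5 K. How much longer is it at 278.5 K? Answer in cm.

|ΔT| = |278.5 − 256.2| = 22.3 K
ΔL = αL₀ΔT = (11.6×10⁻⁶)(60.55)(22.3) = 1.57×10⁻² m

ΔL = 1.57 cm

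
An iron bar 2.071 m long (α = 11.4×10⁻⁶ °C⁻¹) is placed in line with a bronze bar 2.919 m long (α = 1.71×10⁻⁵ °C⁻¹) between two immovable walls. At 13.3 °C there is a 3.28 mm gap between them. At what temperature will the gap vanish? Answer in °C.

α₁L₁ = 2.36094×10⁻⁵ m/K, α₂L₂ = 4.99149×10⁻⁵ m/K → total 7.35243×10⁻⁵ m/K
ΔT = g/(α₁L₁+α₂L₂) = 3.28×10⁻³ / 7.35243×10⁻⁵ = 44.611 K
T = 13.3 + 44.611 = 57.911 °C

T = 57.9 °C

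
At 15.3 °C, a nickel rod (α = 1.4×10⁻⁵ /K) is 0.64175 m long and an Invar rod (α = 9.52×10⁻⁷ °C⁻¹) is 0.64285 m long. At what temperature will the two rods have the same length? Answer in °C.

T = 146.7 °C

L₁(1 + α₁ΔT) = L₂(1 + α₂ΔT) ⇒ ΔT = (L₂ − L₁)/(α₁L₁ − α₂L₂)
L₂ − L₁ = 0.64285 − 0.64175 = 1.10×10⁻³ m
α₁L₁ − α₂L₂ = 1.4×10⁻⁵×0.64175 − 9.52×10⁻⁷×0.64285 = 8.3725068×10⁻⁶ m/K
ΔT = 1.10×10⁻³ / 8.3725068×10⁻⁶ = 131.382 K
T = 15.3 + 131.382 = 146.682 °C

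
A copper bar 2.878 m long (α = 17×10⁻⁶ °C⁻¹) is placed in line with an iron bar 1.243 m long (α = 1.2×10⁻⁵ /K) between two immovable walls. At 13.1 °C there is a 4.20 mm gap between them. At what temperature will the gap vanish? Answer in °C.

Gap closes when ΔL₁ + ΔL₂ = 4.20 mm = 4.20×10⁻³ m
(α₁L₁ + α₂L₂)ΔT = g
α₁L₁ + α₂L₂ = 17×10⁻⁶×2.878 + 1.2×10⁻⁵×1.243 = 6.3842×10⁻⁵ m/K
ΔT = 4.20×10⁻³ / 6.3842×10⁻⁵ = 65.787 K
T = 13.1 + 65.787 = 78.887 °C

T = 78.9 °C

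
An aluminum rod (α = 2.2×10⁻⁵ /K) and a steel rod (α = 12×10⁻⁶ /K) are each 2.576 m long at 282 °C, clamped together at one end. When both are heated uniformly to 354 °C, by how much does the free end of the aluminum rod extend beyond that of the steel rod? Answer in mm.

ΔT = 72 K
aluminum: ΔL = 2.2×10⁻⁵ × 2.576 m × 72 = 4.0804×10⁻³ m = 4.0804 mm
steel: ΔL = 12×10⁻⁶ × 2.576 m × 72 = 2.2257×10⁻³ m = 2.2257 mm
difference = 4.0804 − 2.2257 = 1.8547 mm

1.85 mm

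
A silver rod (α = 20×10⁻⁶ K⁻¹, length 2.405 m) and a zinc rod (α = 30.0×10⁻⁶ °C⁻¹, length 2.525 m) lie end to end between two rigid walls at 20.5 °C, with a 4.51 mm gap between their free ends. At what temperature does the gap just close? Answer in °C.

T = 56.9 °C

Gap closes when ΔL₁ + ΔL₂ = 4.51 mm = 4.51×10⁻³ m
(α₁L₁ + α₂L₂)ΔT = g
α₁L₁ + α₂L₂ = 20×10⁻⁶×2.405 + 30.0×10⁻⁶×2.525 = 1.2385×10⁻⁴ m/K
ΔT = 4.51×10⁻³ / 1.2385×10⁻⁴ = 36.415 K
T = 20.5 + 36.415 = 56.915 °C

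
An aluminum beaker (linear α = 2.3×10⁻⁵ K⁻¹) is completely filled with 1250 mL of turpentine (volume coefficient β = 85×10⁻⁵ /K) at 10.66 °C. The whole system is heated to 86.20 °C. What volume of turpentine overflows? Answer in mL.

73.7 mL

The beaker also expands: β_container ≈ 3α = 6.9×10⁻⁵ /K
Net overflow = V₀(β_liq − 3α_cont)ΔT
β − 3α = 8.50×10⁻⁴ − 6.9×10⁻⁵ = 7.81×10⁻⁴ /K; ΔT = 75.54 K
ΔV = 1250 × 7.81×10⁻⁴ × 75.54 = 73.7 mL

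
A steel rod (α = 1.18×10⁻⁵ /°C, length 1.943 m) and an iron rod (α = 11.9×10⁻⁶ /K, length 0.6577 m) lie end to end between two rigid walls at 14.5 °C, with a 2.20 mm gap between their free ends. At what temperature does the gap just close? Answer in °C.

T = 86.0 °C

α₁L₁ = 2.29274×10⁻⁵ m/K, α₂L₂ = 7.82663×10⁻⁶ m/K → total 3.075403×10⁻⁵ m/K
ΔT = g/(α₁L₁+α₂L₂) = 2.20×10⁻³ / 3.075403×10⁻⁵ = 71.535 K
T = 14.5 + 71.535 = 86.035 °C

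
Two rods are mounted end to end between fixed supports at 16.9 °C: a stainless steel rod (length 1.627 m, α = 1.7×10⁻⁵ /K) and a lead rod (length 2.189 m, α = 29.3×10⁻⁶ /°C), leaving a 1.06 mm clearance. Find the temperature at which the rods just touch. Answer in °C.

T = 28.4 °C

α₁L₁ = 2.7659×10⁻⁵ m/K, α₂L₂ = 6.41377×10⁻⁵ m/K → total 9.17967×10⁻⁵ m/K
ΔT = g/(α₁L₁+α₂L₂) = 1.06×10⁻³ / 9.17967×10⁻⁵ = 11.547 K
T = 16.9 + 11.547 = 28.447 °C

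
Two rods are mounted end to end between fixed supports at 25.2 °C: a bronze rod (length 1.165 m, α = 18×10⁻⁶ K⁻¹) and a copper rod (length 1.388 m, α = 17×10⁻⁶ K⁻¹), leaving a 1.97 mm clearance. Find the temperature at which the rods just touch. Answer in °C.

T = 69.4 °C

Gap closes when ΔL₁ + ΔL₂ = 1.97 mm = 1.97×10⁻³ m
(α₁L₁ + α₂L₂)ΔT = g
α₁L₁ + α₂L₂ = 18×10⁻⁶×1.165 + 17×10⁻⁶×1.388 = 4.4566×10⁻⁵ m/K
ΔT = 1.97×10⁻³ / 4.4566×10⁻⁵ = 44.204 K
T = 25.2 + 44.204 = 69.404 °C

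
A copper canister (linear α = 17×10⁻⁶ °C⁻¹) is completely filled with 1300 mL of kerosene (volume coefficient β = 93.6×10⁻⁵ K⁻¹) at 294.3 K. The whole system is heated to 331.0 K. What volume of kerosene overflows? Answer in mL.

The canister also expands: β_container ≈ 3α = 5.1×10⁻⁵ /K
Net overflow = V₀(β_liq − 3α_cont)ΔT
β − 3α = 9.36×10⁻⁴ − 5.1×10⁻⁵ = 8.85×10⁻⁴ /K; ΔT = 36.7 K
ΔV = 1300 × 8.85×10⁻⁴ × 36.7 = 42.2 mL

42.2 mL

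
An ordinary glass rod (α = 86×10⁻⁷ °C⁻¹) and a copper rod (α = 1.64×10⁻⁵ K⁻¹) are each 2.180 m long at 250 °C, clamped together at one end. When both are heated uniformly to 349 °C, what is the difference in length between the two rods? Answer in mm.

1.68 mm

ΔT = 99 K
ordinary glass: ΔL = 86×10⁻⁷ × 2.180 m × 99 = 1.8561×10⁻³ m = 1.8561 mm
copper: ΔL = 1.64×10⁻⁵ × 2.180 m × 99 = 3.5394×10⁻³ m = 3.5394 mm
difference = 3.5394 − 1.8561 = 1.6833 mm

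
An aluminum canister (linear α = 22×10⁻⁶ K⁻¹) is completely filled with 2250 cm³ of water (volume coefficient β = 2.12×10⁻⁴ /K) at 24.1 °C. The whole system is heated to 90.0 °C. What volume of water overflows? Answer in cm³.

The canister also expands: β_container ≈ 3α = 6.6×10⁻⁵ /K
Net overflow = V₀(β_liq − 3α_cont)ΔT
β − 3α = 2.12×10⁻⁴ − 6.6×10⁻⁵ = 1.46×10⁻⁴ /K; ΔT = 65.9 K
ΔV = 2250 × 1.46×10⁻⁴ × 65.9 = 21.6 cm³

21.6 cm³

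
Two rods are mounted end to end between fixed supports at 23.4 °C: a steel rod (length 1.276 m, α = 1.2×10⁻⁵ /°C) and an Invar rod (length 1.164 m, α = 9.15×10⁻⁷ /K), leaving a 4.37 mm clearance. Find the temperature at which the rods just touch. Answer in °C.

α₁L₁ = 1.5312×10⁻⁵ m/K, α₂L₂ = 1.06506×10⁻⁶ m/K → total 1.637706×10⁻⁵ m/K
ΔT = g/(α₁L₁+α₂L₂) = 4.37×10⁻³ / 1.637706×10⁻⁵ = 266.84 K
T = 23.4 + 266.84 = 290.24 °C

T = 290 °C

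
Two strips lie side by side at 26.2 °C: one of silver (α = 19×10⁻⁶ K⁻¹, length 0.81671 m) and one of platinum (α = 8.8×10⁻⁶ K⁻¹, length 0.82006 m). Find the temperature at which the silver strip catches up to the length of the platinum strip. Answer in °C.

T = 429.8 °C

L₁(1 + α₁ΔT) = L₂(1 + α₂ΔT) ⇒ ΔT = (L₂ − L₁)/(α₁L₁ − α₂L₂)
L₂ − L₁ = 0.82006 − 0.81671 = 3.35×10⁻³ m
α₁L₁ − α₂L₂ = 19×10⁻⁶×0.81671 − 8.8×10⁻⁶×0.82006 = 8.300962×10⁻⁶ m/K
ΔT = 3.35×10⁻³ / 8.300962×10⁻⁶ = 403.568 K
T = 26.2 + 403.568 = 429.768 °C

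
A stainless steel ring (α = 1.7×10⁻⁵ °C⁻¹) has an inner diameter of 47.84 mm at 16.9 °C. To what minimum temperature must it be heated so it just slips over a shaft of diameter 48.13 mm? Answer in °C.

T = 373 °C

Required Δd = 48.13 − 47.84 = 0.29 mm
Δd = αd₀ΔT ⇒ ΔT = Δd/(αd₀) = 0.29 / (1.7×10⁻⁵ × 47.84) = 356.58 K
T_min = 16.9 + 356.58 = 373.48 °C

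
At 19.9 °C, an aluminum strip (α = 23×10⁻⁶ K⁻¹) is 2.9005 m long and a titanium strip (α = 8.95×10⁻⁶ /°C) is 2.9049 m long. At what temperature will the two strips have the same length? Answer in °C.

Equal length when α₁L₁ΔT − α₂L₂ΔT = L₂ − L₁ = 4.40×10⁻³ m
α₁L₁ = 6.67115×10⁻⁵, α₂L₂ = 2.5998855×10⁻⁵ → Δ(αL) = 4.0712645×10⁻⁵ m/K
ΔT = 4.40×10⁻³ / 4.0712645×10⁻⁵ = 108.075 K, so T = 19.9 + 108.075 = 127.975 °C

T = 128.0 °C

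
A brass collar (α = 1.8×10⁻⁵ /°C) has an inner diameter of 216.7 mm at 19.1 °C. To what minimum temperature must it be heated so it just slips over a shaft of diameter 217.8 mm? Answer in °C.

T = 301 °C

Required Δd = 217.8 − 216.7 = 1.1 mm
Δd = αd₀ΔT ⇒ ΔT = Δd/(αd₀) = 1.1 / (1.8×10⁻⁵ × 216.7) = 282.01 K
T_min = 19.1 + 282.01 = 301.11 °C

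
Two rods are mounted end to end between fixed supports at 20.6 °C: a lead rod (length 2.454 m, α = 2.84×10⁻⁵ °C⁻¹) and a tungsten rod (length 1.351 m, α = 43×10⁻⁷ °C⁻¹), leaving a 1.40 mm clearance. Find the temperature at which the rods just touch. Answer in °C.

Gap closes when ΔL₁ + ΔL₂ = 1.40 mm = 1.40×10⁻³ m
(α₁L₁ + α₂L₂)ΔT = g
α₁L₁ + α₂L₂ = 2.84×10⁻⁵×2.454 + 43×10⁻⁷×1.351 = 7.55029×10⁻⁵ m/K
ΔT = 1.40×10⁻³ / 7.55029×10⁻⁵ = 18.542 K
T = 20.6 + 18.542 = 39.142 °C

T = 39.1 °C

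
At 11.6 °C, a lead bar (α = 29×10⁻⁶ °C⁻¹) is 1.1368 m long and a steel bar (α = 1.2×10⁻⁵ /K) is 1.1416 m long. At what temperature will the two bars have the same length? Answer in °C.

T = 260.7 °C

Equal length when α₁L₁ΔT − α₂L₂ΔT = L₂ − L₁ = 4.80×10⁻³ m
α₁L₁ = 3.29672×10⁻⁵, α₂L₂ = 1.36992×10⁻⁵ → Δ(αL) = 1.9268×10⁻⁵ m/K
ΔT = 4.80×10⁻³ / 1.9268×10⁻⁵ = 249.118 K, so T = 11.6 + 249.118 = 260.718 °C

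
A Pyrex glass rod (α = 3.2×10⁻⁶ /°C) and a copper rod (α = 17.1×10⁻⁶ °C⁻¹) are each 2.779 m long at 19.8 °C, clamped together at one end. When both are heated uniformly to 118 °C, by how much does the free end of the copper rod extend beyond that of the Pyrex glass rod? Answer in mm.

3.79 mm

ΔT = 98.2 K
Pyrex glass: ΔL = 3.2×10⁻⁶ × 2.779 m × 98.2 = 8.7327×10⁻⁴ m = 0.87327 mm
copper: ΔL = 17.1×10⁻⁶ × 2.779 m × 98.2 = 4.6666×10⁻³ m = 4.6666 mm
difference = 4.6666 − 0.87327 = 3.79333 mm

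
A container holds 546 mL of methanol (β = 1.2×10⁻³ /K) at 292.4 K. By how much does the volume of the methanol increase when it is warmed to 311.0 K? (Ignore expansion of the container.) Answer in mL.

ΔV = 12.2 mL

|ΔT| = |311.0 − 292.4| = 18.6 K
ΔV = βV₀ΔT = (1.2×10⁻³)(546)(18.6) = 12.2 mL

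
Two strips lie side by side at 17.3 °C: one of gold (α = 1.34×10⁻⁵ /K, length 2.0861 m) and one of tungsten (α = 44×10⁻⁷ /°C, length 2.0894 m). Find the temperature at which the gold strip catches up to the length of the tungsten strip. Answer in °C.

Equal length when α₁L₁ΔT − α₂L₂ΔT = L₂ − L₁ = 3.30×10⁻³ m
α₁L₁ = 2.795374×10⁻⁵, α₂L₂ = 9.19336×10⁻⁶ → Δ(αL) = 1.876038×10⁻⁵ m/K
ΔT = 3.30×10⁻³ / 1.876038×10⁻⁵ = 175.903 K, so T = 17.3 + 175.903 = 193.203 °C

T = 193.2 °C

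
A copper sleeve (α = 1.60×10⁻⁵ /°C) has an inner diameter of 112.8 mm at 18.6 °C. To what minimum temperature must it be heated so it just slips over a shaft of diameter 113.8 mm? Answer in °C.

Required Δd = 113.8 − 112.8 = 1.0 mm
Δd = αd₀ΔT ⇒ ΔT = Δd/(αd₀) = 1.0 / (1.60×10⁻⁵ × 112.8) = 554.08 K
T_min = 18.6 + 554.08 = 572.68 °C

T = 573 °C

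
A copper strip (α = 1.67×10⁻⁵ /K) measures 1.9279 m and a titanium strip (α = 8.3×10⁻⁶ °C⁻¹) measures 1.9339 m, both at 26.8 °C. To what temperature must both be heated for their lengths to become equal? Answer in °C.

Equal length when α₁L₁ΔT − α₂L₂ΔT = L₂ − L₁ = 6.00×10⁻³ m
α₁L₁ = 3.219593×10⁻⁵, α₂L₂ = 1.605137×10⁻⁵ → Δ(αL) = 1.614456×10⁻⁵ m/K
ΔT = 6.00×10⁻³ / 1.614456×10⁻⁵ = 371.642 K, so T = 26.8 + 371.642 = 398.442 °C

T = 398.4 °C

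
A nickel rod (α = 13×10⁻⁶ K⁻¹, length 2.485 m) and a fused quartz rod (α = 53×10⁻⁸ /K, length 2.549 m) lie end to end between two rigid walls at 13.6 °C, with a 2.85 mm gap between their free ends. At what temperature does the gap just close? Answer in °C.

T = 98.3 °C

Gap closes when ΔL₁ + ΔL₂ = 2.85 mm = 2.85×10⁻³ m
(α₁L₁ + α₂L₂)ΔT = g
α₁L₁ + α₂L₂ = 13×10⁻⁶×2.485 + 53×10⁻⁸×2.549 = 3.365597×10⁻⁵ m/K
ΔT = 2.85×10⁻³ / 3.365597×10⁻⁵ = 84.680 K
T = 13.6 + 84.680 = 98.280 °C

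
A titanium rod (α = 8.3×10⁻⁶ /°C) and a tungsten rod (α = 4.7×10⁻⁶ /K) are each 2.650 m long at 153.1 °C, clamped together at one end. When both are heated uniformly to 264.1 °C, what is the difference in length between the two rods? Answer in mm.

1.06 mm

ΔT = 111.0 K
titanium: ΔL = 8.3×10⁻⁶ × 2.650 m × 111.0 = 2.4414×10⁻³ m = 2.4414 mm
tungsten: ΔL = 4.7×10⁻⁶ × 2.650 m × 111.0 = 1.3825×10⁻³ m = 1.3825 mm
difference = 2.4414 − 1.3825 = 1.0589 mm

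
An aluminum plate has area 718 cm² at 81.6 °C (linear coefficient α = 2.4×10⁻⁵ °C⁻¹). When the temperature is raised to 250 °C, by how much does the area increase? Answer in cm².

Area coefficient ≈ 2α; |ΔT| = 168.4 K
ΔA = 2αA₀ΔT = 2(2.4×10⁻⁵)(718)(168.4) = 5.80 cm²

ΔA = 5.80 cm²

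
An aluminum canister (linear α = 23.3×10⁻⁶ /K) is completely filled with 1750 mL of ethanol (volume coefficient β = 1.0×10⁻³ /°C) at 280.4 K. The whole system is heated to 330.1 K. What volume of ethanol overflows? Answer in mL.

The canister also expands: β_container ≈ 3α = 6.99×10⁻⁵ /K
Net overflow = V₀(β_liq − 3α_cont)ΔT
β − 3α = 1.00×10⁻³ − 6.99×10⁻⁵ = 9.301×10⁻⁴ /K; ΔT = 49.7 K
ΔV = 1750 × 9.301×10⁻⁴ × 49.7 = 80.9 mL

80.9 mL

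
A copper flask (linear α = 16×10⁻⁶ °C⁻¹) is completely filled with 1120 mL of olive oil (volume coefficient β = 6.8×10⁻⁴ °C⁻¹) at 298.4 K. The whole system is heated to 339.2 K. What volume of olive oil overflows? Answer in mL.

28.9 mL

The flask also expands: β_container ≈ 3α = 4.8×10⁻⁵ /K
Net overflow = V₀(β_liq − 3α_cont)ΔT
β − 3α = 6.80×10⁻⁴ − 4.8×10⁻⁵ = 6.32×10⁻⁴ /K; ΔT = 40.8 K
ΔV = 1120 × 6.32×10⁻⁴ × 40.8 = 28.9 mL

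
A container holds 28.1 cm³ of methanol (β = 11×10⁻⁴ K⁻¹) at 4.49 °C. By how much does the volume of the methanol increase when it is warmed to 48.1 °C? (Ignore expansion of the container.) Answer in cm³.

|ΔT| = |48.1 − 4.49| = 43.61 K
ΔV = βV₀ΔT = (11×10⁻⁴)(28.1)(43.61) = 1.35 cm³

ΔV = 1.35 cm³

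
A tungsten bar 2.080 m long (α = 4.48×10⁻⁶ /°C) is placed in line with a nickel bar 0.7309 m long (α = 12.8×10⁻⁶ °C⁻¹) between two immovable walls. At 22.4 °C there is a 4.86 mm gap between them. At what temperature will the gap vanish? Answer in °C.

α₁L₁ = 9.3184×10⁻⁶ m/K, α₂L₂ = 9.35552×10⁻⁶ m/K → total 1.867392×10⁻⁵ m/K
ΔT = g/(α₁L₁+α₂L₂) = 4.86×10⁻³ / 1.867392×10⁻⁵ = 260.26 K
T = 22.4 + 260.26 = 282.66 °C

T = 283 °C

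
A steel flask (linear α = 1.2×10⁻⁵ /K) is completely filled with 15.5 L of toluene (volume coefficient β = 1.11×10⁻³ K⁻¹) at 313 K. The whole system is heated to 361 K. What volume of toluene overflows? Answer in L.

The flask also expands: β_container ≈ 3α = 3.6×10⁻⁵ /K
Net overflow = V₀(β_liq − 3α_cont)ΔT
β − 3α = 1.11×10⁻³ − 3.6×10⁻⁵ = 1.074×10⁻³ /K; ΔT = 48 K
ΔV = 15.5 × 1.074×10⁻³ × 48 = 0.799 L

0.799 L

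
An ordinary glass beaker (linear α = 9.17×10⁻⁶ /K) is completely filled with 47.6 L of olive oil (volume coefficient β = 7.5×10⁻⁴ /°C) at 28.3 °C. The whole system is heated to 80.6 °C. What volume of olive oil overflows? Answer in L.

1.80 L

The beaker also expands: β_container ≈ 3α = 2.751×10⁻⁵ /K
Net overflow = V₀(β_liq − 3α_cont)ΔT
β − 3α = 7.50×10⁻⁴ − 2.751×10⁻⁵ = 7.2249×10⁻⁴ /K; ΔT = 52.3 K
ΔV = 47.6 × 7.2249×10⁻⁴ × 52.3 = 1.80 L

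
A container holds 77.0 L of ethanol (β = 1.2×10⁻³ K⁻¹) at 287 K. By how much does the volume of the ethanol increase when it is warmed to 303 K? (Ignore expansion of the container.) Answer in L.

|ΔT| = |303 − 287| = 16 K
ΔV = βV₀ΔT = (1.2×10⁻³)(77.0)(16) = 1.48 L

ΔV = 1.48 L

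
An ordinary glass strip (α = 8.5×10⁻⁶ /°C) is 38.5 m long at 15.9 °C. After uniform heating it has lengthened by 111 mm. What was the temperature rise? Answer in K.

ΔL = αL₀ΔT ⇒ ΔT = ΔL / (αL₀)
ΔT = 111×10⁻³ m / (8.5×10⁻⁶ × 38.5 m) = 339.19 K

ΔT = 339 K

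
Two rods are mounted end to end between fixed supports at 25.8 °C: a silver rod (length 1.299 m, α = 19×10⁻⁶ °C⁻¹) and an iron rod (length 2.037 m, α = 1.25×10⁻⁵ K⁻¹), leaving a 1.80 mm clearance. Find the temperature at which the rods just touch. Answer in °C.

T = 61.7 °C

Gap closes when ΔL₁ + ΔL₂ = 1.80 mm = 1.80×10⁻³ m
(α₁L₁ + α₂L₂)ΔT = g
α₁L₁ + α₂L₂ = 19×10⁻⁶×1.299 + 1.25×10⁻⁵×2.037 = 5.01435×10⁻⁵ m/K
ΔT = 1.80×10⁻³ / 5.01435×10⁻⁵ = 35.897 K
T = 25.8 + 35.897 = 61.697 °C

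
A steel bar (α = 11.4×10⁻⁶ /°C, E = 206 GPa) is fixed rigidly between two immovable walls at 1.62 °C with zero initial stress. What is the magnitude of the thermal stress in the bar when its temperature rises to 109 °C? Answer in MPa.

σ = 252 MPa

Fully constrained: the free strain ε = αΔT is blocked, so σ = Eε = EαΔT.
|ΔT| = 107.38 K
σ = 206×10⁹ × 11.4×10⁻⁶ × 107.38 = 2.52×10⁸ Pa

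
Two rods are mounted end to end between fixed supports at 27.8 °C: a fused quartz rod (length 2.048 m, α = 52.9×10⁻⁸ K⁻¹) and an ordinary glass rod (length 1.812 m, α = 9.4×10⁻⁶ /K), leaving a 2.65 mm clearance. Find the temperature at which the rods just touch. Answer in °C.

α₁L₁ = 1.083392×10⁻⁶ m/K, α₂L₂ = 1.70328×10⁻⁵ m/K → total 1.8116192×10⁻⁵ m/K
ΔT = g/(α₁L₁+α₂L₂) = 2.65×10⁻³ / 1.8116192×10⁻⁵ = 146.28 K
T = 27.8 + 146.28 = 174.08 °C

T = 174 °C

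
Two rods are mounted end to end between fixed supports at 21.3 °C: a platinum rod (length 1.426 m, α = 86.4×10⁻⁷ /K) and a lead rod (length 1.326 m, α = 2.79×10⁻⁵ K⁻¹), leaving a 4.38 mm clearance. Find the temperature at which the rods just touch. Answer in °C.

T = 110 °C

Gap closes when ΔL₁ + ΔL₂ = 4.38 mm = 4.38×10⁻³ m
(α₁L₁ + α₂L₂)ΔT = g
α₁L₁ + α₂L₂ = 86.4×10⁻⁷×1.426 + 2.79×10⁻⁵×1.326 = 4.931604×10⁻⁵ m/K
ΔT = 4.38×10⁻³ / 4.931604×10⁻⁵ = 88.81 K
T = 21.3 + 88.81 = 110.11 °C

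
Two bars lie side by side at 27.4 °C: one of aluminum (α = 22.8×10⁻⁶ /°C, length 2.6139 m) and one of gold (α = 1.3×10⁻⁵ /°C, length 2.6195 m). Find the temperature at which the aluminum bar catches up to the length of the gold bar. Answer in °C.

T = 246.6 °C

L₁(1 + α₁ΔT) = L₂(1 + α₂ΔT) ⇒ ΔT = (L₂ − L₁)/(α₁L₁ − α₂L₂)
L₂ − L₁ = 2.6195 − 2.6139 = 5.60×10⁻³ m
α₁L₁ − α₂L₂ = 22.8×10⁻⁶×2.6139 − 1.3×10⁻⁵×2.6195 = 2.554342×10⁻⁵ m/K
ΔT = 5.60×10⁻³ / 2.554342×10⁻⁵ = 219.235 K
T = 27.4 + 219.235 = 246.635 °C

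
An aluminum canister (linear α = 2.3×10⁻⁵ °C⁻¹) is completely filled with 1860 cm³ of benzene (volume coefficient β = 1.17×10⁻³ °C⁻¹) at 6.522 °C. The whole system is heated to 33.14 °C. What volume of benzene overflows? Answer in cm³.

The canister also expands: β_container ≈ 3α = 6.9×10⁻⁵ /K
Net overflow = V₀(β_liq − 3α_cont)ΔT
β − 3α = 1.17×10⁻³ − 6.9×10⁻⁵ = 1.101×10⁻³ /K; ΔT = 26.618 K
ΔV = 1860 × 1.101×10⁻³ × 26.618 = 54.5 cm³

54.5 cm³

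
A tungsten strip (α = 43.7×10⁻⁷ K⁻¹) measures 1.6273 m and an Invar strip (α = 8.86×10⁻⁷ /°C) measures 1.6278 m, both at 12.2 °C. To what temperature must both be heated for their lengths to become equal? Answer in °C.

T = 100.4 °C

L₁(1 + α₁ΔT) = L₂(1 + α₂ΔT) ⇒ ΔT = (L₂ − L₁)/(α₁L₁ − α₂L₂)
L₂ − L₁ = 1.6278 − 1.6273 = 5.00×10⁻⁴ m
α₁L₁ − α₂L₂ = 43.7×10⁻⁷×1.6273 − 8.86×10⁻⁷×1.6278 = 5.6690702×10⁻⁶ m/K
ΔT = 5.00×10⁻⁴ / 5.6690702×10⁻⁶ = 88.198 K
T = 12.2 + 88.198 = 100.398 °C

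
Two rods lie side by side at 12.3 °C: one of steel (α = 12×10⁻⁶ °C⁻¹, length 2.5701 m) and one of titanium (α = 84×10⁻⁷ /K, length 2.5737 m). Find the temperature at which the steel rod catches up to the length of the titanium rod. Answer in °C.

Equal length when α₁L₁ΔT − α₂L₂ΔT = L₂ − L₁ = 3.60×10⁻³ m
α₁L₁ = 3.08412×10⁻⁵, α₂L₂ = 2.161908×10⁻⁵ → Δ(αL) = 9.22212×10⁻⁶ m/K
ΔT = 3.60×10⁻³ / 9.22212×10⁻⁶ = 390.366 K, so T = 12.3 + 390.366 = 402.666 °C

T = 402.7 °C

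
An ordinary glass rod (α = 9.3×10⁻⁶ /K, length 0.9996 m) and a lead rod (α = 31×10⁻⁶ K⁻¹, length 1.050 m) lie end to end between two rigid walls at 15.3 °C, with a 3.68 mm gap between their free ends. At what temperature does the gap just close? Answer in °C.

α₁L₁ = 9.29628×10⁻⁶ m/K, α₂L₂ = 3.255×10⁻⁵ m/K → total 4.184628×10⁻⁵ m/K
ΔT = g/(α₁L₁+α₂L₂) = 3.68×10⁻³ / 4.184628×10⁻⁵ = 87.94 K
T = 15.3 + 87.94 = 103.24 °C

T = 103 °C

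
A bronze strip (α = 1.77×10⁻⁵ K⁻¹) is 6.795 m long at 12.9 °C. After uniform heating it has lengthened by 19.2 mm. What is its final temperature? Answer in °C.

ΔL = αL₀ΔT ⇒ ΔT = ΔL / (αL₀)
ΔT = 19.2×10⁻³ m / (1.77×10⁻⁵ × 6.795 m) = 159.64 K
T = 12.9 + 159.64 = 172.54 °C

T = 173 °C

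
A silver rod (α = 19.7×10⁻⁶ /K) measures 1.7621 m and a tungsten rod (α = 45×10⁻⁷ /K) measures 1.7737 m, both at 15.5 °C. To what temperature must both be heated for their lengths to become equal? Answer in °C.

T = 449.4 °C

Equal length when α₁L₁ΔT − α₂L₂ΔT = L₂ − L₁ = 1.16×10⁻² m
α₁L₁ = 3.471337×10⁻⁵, α₂L₂ = 7.98165×10⁻⁶ → Δ(αL) = 2.673172×10⁻⁵ m/K
ΔT = 1.16×10⁻² / 2.673172×10⁻⁵ = 433.941 K, so T = 15.5 + 433.941 = 449.441 °C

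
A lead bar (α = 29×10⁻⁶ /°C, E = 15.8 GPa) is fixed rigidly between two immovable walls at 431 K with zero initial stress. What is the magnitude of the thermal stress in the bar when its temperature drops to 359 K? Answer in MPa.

σ = 33.0 MPa

Fully constrained: the free strain ε = αΔT is blocked, so σ = Eε = EαΔT.
|ΔT| = 72 K
σ = 15.8×10⁹ × 29×10⁻⁶ × 72 = 3.30×10⁷ Pa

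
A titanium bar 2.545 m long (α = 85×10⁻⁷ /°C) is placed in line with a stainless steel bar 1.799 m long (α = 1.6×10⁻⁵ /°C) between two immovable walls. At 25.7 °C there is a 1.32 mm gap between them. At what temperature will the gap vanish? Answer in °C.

Gap closes when ΔL₁ + ΔL₂ = 1.32 mm = 1.32×10⁻³ m
(α₁L₁ + α₂L₂)ΔT = g
α₁L₁ + α₂L₂ = 85×10⁻⁷×2.545 + 1.6×10⁻⁵×1.799 = 5.04165×10⁻⁵ m/K
ΔT = 1.32×10⁻³ / 5.04165×10⁻⁵ = 26.182 K
T = 25.7 + 26.182 = 51.882 °C

T = 51.9 °C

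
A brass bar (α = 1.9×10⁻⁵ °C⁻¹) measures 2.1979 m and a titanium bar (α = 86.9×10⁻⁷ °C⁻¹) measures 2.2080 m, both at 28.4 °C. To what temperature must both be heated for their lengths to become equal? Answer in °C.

T = 475.8 °C

Equal length when α₁L₁ΔT − α₂L₂ΔT = L₂ − L₁ = 1.01×10⁻² m
α₁L₁ = 4.17601×10⁻⁵, α₂L₂ = 1.918752×10⁻⁵ → Δ(αL) = 2.257258×10⁻⁵ m/K
ΔT = 1.01×10⁻² / 2.257258×10⁻⁵ = 447.446 K, so T = 28.4 + 447.446 = 475.846 °C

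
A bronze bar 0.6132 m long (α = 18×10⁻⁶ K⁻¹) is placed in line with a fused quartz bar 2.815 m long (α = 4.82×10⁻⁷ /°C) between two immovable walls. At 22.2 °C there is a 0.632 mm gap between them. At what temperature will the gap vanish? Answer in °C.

T = 73.2 °C

α₁L₁ = 1.10376×10⁻⁵ m/K, α₂L₂ = 1.35683×10⁻⁶ m/K → total 1.239443×10⁻⁵ m/K
ΔT = g/(α₁L₁+α₂L₂) = 6.32×10⁻⁴ / 1.239443×10⁻⁵ = 50.991 K
T = 22.2 + 50.991 = 73.191 °C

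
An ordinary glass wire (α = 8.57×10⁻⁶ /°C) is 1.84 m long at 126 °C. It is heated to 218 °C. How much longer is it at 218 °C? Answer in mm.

ΔL = 1.45 mm

|ΔT| = |218 − 126| = 92 K
ΔL = αL₀ΔT = (8.57×10⁻⁶)(1.84)(92) = 1.45×10⁻³ m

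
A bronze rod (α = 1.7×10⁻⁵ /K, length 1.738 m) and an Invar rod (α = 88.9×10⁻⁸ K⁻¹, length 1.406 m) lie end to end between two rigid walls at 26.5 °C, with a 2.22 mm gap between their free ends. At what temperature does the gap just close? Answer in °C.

α₁L₁ = 2.9546×10⁻⁵ m/K, α₂L₂ = 1.249934×10⁻⁶ m/K → total 3.0795934×10⁻⁵ m/K
ΔT = g/(α₁L₁+α₂L₂) = 2.22×10⁻³ / 3.0795934×10⁻⁵ = 72.087 K
T = 26.5 + 72.087 = 98.587 °C

T = 98.6 °C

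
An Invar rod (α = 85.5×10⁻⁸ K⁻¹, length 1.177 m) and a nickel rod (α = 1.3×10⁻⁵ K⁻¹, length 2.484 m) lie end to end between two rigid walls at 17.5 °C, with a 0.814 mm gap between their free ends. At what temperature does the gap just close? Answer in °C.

α₁L₁ = 1.006335×10⁻⁶ m/K, α₂L₂ = 3.2292×10⁻⁵ m/K → total 3.3298335×10⁻⁵ m/K
ΔT = g/(α₁L₁+α₂L₂) = 8.14×10⁻⁴ / 3.3298335×10⁻⁵ = 24.446 K
T = 17.5 + 24.446 = 41.946 °C

T = 41.9 °C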